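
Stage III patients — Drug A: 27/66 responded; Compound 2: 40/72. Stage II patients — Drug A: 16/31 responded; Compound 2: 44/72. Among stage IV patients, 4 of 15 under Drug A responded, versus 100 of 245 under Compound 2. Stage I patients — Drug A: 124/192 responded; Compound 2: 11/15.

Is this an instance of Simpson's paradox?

Stage III: Drug A 27/66 = 40.9%, Compound 2 40/72 = 55.6% → Compound 2
Stage II: Drug A 16/31 = 51.6%, Compound 2 44/72 = 61.1% → Compound 2
Stage IV: Drug A 4/15 = 26.7%, Compound 2 100/245 = 40.8% → Compound 2
Stage I: Drug A 124/192 = 64.6%, Compound 2 11/15 = 73.3% → Compound 2
Overall: Drug A 171/304 = 56.2%, Compound 2 195/404 = 48.3% → Drug A
Compound 2 wins each disease group but Drug A wins overall — the comparison reverses. Compound 2's patients skew toward stage IV, which has a lower base rate.

Yes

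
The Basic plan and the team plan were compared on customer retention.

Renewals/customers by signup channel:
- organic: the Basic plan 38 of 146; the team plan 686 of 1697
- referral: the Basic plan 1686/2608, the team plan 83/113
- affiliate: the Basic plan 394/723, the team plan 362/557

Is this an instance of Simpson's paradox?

Yes

Organic: the Basic plan 38/146 = 26.0%, the team plan 686/1697 = 40.4% → the team plan
Referral: the Basic plan 1686/2608 = 64.6%, the team plan 83/113 = 73.5% → the team plan
Affiliate: the Basic plan 394/723 = 54.5%, the team plan 362/557 = 65.0% → the team plan
Overall: the Basic plan 2118/3477 = 60.9%, the team plan 1131/2367 = 47.8% → the Basic plan
The team plan wins each signup group but the Basic plan wins overall — the comparison reverses. The team plan's customers skew toward organic, which has a lower base rate.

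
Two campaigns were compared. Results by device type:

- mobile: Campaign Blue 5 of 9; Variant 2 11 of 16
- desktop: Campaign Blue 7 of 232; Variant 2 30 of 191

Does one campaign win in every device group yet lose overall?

Mobile: Campaign Blue 5/9 = 55.6%, Variant 2 11/16 = 68.8% → Variant 2
Desktop: Campaign Blue 7/232 = 3.0%, Variant 2 30/191 = 15.7% → Variant 2
Overall: Campaign Blue 12/241 = 5.0%, Variant 2 41/207 = 19.8% → Variant 2
Variant 2 wins overall and in every device group — no reversal.

No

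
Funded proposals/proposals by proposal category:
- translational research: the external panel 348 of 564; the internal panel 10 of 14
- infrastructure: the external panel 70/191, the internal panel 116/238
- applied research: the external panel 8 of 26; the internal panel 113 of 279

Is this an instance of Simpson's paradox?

Yes

Translational research: the external panel 348/564 = 61.7%, the internal panel 10/14 = 71.4% → the internal panel
Infrastructure: the external panel 70/191 = 36.6%, the internal panel 116/238 = 48.7% → the internal panel
Applied research: the external panel 8/26 = 30.8%, the internal panel 113/279 = 40.5% → the internal panel
Overall: the external panel 426/781 = 54.5%, the internal panel 239/531 = 45.0% → the external panel
The internal panel wins each proposal group but the external panel wins overall — the comparison reverses. The internal panel's proposals skew toward applied research, which has a lower base rate.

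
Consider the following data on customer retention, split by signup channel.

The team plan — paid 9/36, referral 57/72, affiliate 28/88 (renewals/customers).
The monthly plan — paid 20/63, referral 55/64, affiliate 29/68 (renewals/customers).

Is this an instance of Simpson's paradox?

No

Paid: the team plan 9/36 = 25.0%, the monthly plan 20/63 = 31.7% → the monthly plan
Referral: the team plan 57/72 = 79.2%, the monthly plan 55/64 = 85.9% → the monthly plan
Affiliate: the team plan 28/88 = 31.8%, the monthly plan 29/68 = 42.6% → the monthly plan
Overall: the team plan 94/196 = 48.0%, the monthly plan 104/195 = 53.3% → the monthly plan
The monthly plan wins overall and in every signup group — no reversal.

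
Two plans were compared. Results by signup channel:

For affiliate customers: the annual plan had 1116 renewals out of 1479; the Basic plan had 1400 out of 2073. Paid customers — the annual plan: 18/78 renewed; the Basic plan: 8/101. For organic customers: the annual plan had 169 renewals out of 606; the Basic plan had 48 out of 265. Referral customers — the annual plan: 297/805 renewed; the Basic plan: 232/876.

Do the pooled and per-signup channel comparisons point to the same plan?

Affiliate: the annual plan 1116/1479 = 75.5%, the Basic plan 1400/2073 = 67.5% → the annual plan
Paid: the annual plan 18/78 = 23.1%, the Basic plan 8/101 = 7.9% → the annual plan
Organic: the annual plan 169/606 = 27.9%, the Basic plan 48/265 = 18.1% → the annual plan
Referral: the annual plan 297/805 = 36.9%, the Basic plan 232/876 = 26.5% → the annual plan
Overall: the annual plan 1600/2968 = 53.9%, the Basic plan 1688/3315 = 50.9% → the annual plan
The annual plan wins overall and in every signup group — no reversal.

Yes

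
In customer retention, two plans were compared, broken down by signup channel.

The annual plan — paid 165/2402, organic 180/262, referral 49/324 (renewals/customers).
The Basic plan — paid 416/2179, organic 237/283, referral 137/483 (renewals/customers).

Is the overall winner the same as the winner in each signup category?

Paid: the annual plan 165/2402 = 6.9%, the Basic plan 416/2179 = 19.1% → the Basic plan
Organic: the annual plan 180/262 = 68.7%, the Basic plan 237/283 = 83.7% → the Basic plan
Referral: the annual plan 49/324 = 15.1%, the Basic plan 137/483 = 28.4% → the Basic plan
Overall: the annual plan 394/2988 = 13.2%, the Basic plan 790/2945 = 26.8% → the Basic plan
The Basic plan wins overall and in every signup group — no reversal.

Yes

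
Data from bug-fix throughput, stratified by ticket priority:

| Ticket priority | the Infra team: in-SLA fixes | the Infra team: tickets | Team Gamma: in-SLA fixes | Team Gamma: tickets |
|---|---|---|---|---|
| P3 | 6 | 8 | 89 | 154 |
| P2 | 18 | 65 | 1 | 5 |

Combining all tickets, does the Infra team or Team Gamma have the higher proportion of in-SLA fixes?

Team Gamma

P3: the Infra team 6/8 = 75.0%, Team Gamma 89/154 = 57.8% → the Infra team
P2: the Infra team 18/65 = 27.7%, Team Gamma 1/5 = 20.0% → the Infra team
Overall: the Infra team 24/73 = 32.9%, Team Gamma 90/159 = 56.6% → Team Gamma
(The Infra team wins every ticket group but Team Gamma wins overall — the Infra team's tickets skew toward the low-rate P2 group.)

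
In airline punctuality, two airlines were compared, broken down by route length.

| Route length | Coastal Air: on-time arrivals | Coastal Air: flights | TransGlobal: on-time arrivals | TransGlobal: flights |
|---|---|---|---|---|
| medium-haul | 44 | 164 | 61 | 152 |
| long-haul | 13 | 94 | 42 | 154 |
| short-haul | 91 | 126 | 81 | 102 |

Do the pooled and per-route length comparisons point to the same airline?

Medium-haul: Coastal Air 44/164 = 26.8%, TransGlobal 61/152 = 40.1% → TransGlobal
Long-haul: Coastal Air 13/94 = 13.8%, TransGlobal 42/154 = 27.3% → TransGlobal
Short-haul: Coastal Air 91/126 = 72.2%, TransGlobal 81/102 = 79.4% → TransGlobal
Overall: Coastal Air 148/384 = 38.5%, TransGlobal 184/408 = 45.1% → TransGlobal
TransGlobal wins overall and in every route group — no reversal.

Yes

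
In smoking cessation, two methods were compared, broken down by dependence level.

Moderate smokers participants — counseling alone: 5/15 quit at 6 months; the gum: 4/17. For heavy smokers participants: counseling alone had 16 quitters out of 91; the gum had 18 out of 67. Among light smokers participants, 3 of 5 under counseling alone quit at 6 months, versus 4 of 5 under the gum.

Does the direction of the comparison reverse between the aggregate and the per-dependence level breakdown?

No

Moderate smokers: counseling alone 5/15 = 33.3%, the gum 4/17 = 23.5% → counseling alone
Heavy smokers: counseling alone 16/91 = 17.6%, the gum 18/67 = 26.9% → the gum
Light smokers: counseling alone 3/5 = 60.0%, the gum 4/5 = 80.0% → the gum
Overall: counseling alone 24/111 = 21.6%, the gum 26/89 = 29.2% → the gum
Neither sweeps: counseling alone wins 1 of 3 groups, the gum wins 2. The gum wins overall but not every group — no Simpson reversal.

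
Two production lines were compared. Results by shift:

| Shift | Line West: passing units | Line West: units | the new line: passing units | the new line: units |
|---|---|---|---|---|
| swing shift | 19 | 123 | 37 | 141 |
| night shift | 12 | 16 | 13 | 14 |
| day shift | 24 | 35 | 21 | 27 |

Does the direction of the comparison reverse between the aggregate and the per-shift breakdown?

Swing shift: Line West 19/123 = 15.4%, the new line 37/141 = 26.2% → the new line
Night shift: Line West 12/16 = 75.0%, the new line 13/14 = 92.9% → the new line
Day shift: Line West 24/35 = 68.6%, the new line 21/27 = 77.8% → the new line
Overall: Line West 55/174 = 31.6%, the new line 71/182 = 39.0% → the new line
The new line wins overall and in every shift group — no reversal.

No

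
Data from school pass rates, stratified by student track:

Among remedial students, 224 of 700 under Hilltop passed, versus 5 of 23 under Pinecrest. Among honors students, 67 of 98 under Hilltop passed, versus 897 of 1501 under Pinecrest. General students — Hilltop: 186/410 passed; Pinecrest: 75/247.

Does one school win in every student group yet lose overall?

Yes

Remedial: Hilltop 224/700 = 32.0%, Pinecrest 5/23 = 21.7% → Hilltop
Honors: Hilltop 67/98 = 68.4%, Pinecrest 897/1501 = 59.8% → Hilltop
General: Hilltop 186/410 = 45.4%, Pinecrest 75/247 = 30.4% → Hilltop
Overall: Hilltop 477/1208 = 39.5%, Pinecrest 977/1771 = 55.2% → Pinecrest
Hilltop wins each student group but Pinecrest wins overall — the comparison reverses. Hilltop's students skew toward remedial, which has a lower base rate.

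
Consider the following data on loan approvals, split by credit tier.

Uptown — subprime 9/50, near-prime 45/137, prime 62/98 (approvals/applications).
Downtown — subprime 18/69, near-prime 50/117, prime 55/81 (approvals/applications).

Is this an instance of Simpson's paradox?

No

Subprime: Uptown 9/50 = 18.0%, Downtown 18/69 = 26.1% → Downtown
Near-prime: Uptown 45/137 = 32.8%, Downtown 50/117 = 42.7% → Downtown
Prime: Uptown 62/98 = 63.3%, Downtown 55/81 = 67.9% → Downtown
Overall: Uptown 116/285 = 40.7%, Downtown 123/267 = 46.1% → Downtown
Downtown wins overall and in every credit group — no reversal.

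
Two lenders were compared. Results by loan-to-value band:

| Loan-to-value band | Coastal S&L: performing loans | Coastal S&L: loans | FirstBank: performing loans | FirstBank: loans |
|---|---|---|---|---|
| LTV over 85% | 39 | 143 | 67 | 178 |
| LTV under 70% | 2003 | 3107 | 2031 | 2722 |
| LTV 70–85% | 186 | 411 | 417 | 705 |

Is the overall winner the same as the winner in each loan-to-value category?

LTV over 85%: Coastal S&L 39/143 = 27.3%, FirstBank 67/178 = 37.6% → FirstBank
LTV under 70%: Coastal S&L 2003/3107 = 64.5%, FirstBank 2031/2722 = 74.6% → FirstBank
LTV 70–85%: Coastal S&L 186/411 = 45.3%, FirstBank 417/705 = 59.1% → FirstBank
Overall: Coastal S&L 2228/3661 = 60.9%, FirstBank 2515/3605 = 69.8% → FirstBank
FirstBank wins overall and in every loan-to-value group — no reversal.

Yes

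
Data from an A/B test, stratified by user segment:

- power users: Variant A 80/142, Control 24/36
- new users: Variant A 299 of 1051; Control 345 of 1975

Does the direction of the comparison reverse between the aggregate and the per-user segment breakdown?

No

Power users: Variant A 80/142 = 56.3%, Control 24/36 = 66.7% → Control
New users: Variant A 299/1051 = 28.4%, Control 345/1975 = 17.5% → Variant A
Overall: Variant A 379/1193 = 31.8%, Control 369/2011 = 18.3% → Variant A
Neither sweeps: Variant A wins 1 of 2 groups, Control wins 1. Variant A wins overall but not every group — no Simpson reversal.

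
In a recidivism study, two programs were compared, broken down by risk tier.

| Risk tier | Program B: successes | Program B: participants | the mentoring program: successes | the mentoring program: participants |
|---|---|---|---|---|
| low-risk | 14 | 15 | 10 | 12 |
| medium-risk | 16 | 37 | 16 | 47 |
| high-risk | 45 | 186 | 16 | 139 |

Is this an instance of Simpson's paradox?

No

Low-risk: Program B 14/15 = 93.3%, the mentoring program 10/12 = 83.3% → Program B
Medium-risk: Program B 16/37 = 43.2%, the mentoring program 16/47 = 34.0% → Program B
High-risk: Program B 45/186 = 24.2%, the mentoring program 16/139 = 11.5% → Program B
Overall: Program B 75/238 = 31.5%, the mentoring program 42/198 = 21.2% → Program B
Program B wins overall and in every risk group — no reversal.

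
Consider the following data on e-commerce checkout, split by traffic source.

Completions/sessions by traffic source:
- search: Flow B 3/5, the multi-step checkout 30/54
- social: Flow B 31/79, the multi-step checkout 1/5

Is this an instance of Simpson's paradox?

Yes

Search: Flow B 3/5 = 60.0%, the multi-step checkout 30/54 = 55.6% → Flow B
Social: Flow B 31/79 = 39.2%, the multi-step checkout 1/5 = 20.0% → Flow B
Overall: Flow B 34/84 = 40.5%, the multi-step checkout 31/59 = 52.5% → the multi-step checkout
Flow B wins each traffic group but the multi-step checkout wins overall — the comparison reverses. Flow B's sessions skew toward social, which has a lower base rate.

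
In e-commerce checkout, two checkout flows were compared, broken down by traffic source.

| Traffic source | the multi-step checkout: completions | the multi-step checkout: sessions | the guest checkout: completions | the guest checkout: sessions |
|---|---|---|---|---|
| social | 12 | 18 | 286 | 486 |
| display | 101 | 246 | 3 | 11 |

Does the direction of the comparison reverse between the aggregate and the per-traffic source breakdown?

Yes

Social: the multi-step checkout 12/18 = 66.7%, the guest checkout 286/486 = 58.8% → the multi-step checkout
Display: the multi-step checkout 101/246 = 41.1%, the guest checkout 3/11 = 27.3% → the multi-step checkout
Overall: the multi-step checkout 113/264 = 42.8%, the guest checkout 289/497 = 58.1% → the guest checkout
The multi-step checkout wins each traffic group but the guest checkout wins overall — the comparison reverses. The multi-step checkout's sessions skew toward display, which has a lower base rate.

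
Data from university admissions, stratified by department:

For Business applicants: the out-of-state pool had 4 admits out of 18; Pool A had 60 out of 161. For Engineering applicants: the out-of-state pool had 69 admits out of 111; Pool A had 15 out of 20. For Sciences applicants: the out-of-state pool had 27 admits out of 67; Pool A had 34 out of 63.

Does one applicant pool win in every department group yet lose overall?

Yes

Business: the out-of-state pool 4/18 = 22.2%, Pool A 60/161 = 37.3% → Pool A
Engineering: the out-of-state pool 69/111 = 62.2%, Pool A 15/20 = 75.0% → Pool A
Sciences: the out-of-state pool 27/67 = 40.3%, Pool A 34/63 = 54.0% → Pool A
Overall: the out-of-state pool 100/196 = 51.0%, Pool A 109/244 = 44.7% → the out-of-state pool
Pool A wins each department group but the out-of-state pool wins overall — the comparison reverses. Pool A's applicants skew toward Business, which has a lower base rate.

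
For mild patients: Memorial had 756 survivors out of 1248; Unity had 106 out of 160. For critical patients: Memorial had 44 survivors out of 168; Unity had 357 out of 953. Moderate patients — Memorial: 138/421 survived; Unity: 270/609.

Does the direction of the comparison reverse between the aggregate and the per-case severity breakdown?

Yes

Mild: Memorial 756/1248 = 60.6%, Unity 106/160 = 66.2% → Unity
Critical: Memorial 44/168 = 26.2%, Unity 357/953 = 37.5% → Unity
Moderate: Memorial 138/421 = 32.8%, Unity 270/609 = 44.3% → Unity
Overall: Memorial 938/1837 = 51.1%, Unity 733/1722 = 42.6% → Memorial
Unity wins each case group but Memorial wins overall — the comparison reverses. Unity's patients skew toward critical, which has a lower base rate.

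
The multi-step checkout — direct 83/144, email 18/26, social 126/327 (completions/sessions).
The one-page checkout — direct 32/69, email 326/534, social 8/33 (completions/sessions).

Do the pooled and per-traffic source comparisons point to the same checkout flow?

No

Direct: the multi-step checkout 83/144 = 57.6%, the one-page checkout 32/69 = 46.4% → the multi-step checkout
Email: the multi-step checkout 18/26 = 69.2%, the one-page checkout 326/534 = 61.0% → the multi-step checkout
Social: the multi-step checkout 126/327 = 38.5%, the one-page checkout 8/33 = 24.2% → the multi-step checkout
Overall: the multi-step checkout 227/497 = 45.7%, the one-page checkout 366/636 = 57.5% → the one-page checkout
The multi-step checkout wins each traffic group but the one-page checkout wins overall — the comparison reverses. The multi-step checkout's sessions skew toward social, which has a lower base rate.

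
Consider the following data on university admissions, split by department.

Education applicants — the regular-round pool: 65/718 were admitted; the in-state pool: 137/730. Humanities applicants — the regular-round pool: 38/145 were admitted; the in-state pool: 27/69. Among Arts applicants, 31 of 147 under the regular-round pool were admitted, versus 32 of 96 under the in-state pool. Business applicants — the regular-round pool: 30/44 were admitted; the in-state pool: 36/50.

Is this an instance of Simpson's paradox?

Education: the regular-round pool 65/718 = 9.1%, the in-state pool 137/730 = 18.8% → the in-state pool
Humanities: the regular-round pool 38/145 = 26.2%, the in-state pool 27/69 = 39.1% → the in-state pool
Arts: the regular-round pool 31/147 = 21.1%, the in-state pool 32/96 = 33.3% → the in-state pool
Business: the regular-round pool 30/44 = 68.2%, the in-state pool 36/50 = 72.0% → the in-state pool
Overall: the regular-round pool 164/1054 = 15.6%, the in-state pool 232/945 = 24.6% → the in-state pool
The in-state pool wins overall and in every department group — no reversal.

No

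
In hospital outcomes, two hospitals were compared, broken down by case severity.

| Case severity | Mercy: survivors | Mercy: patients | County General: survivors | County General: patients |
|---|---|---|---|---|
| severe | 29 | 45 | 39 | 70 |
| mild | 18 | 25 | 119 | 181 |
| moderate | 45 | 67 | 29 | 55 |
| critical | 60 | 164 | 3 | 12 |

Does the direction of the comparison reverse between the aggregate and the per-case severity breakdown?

Severe: Mercy 29/45 = 64.4%, County General 39/70 = 55.7% → Mercy
Mild: Mercy 18/25 = 72.0%, County General 119/181 = 65.7% → Mercy
Moderate: Mercy 45/67 = 67.2%, County General 29/55 = 52.7% → Mercy
Critical: Mercy 60/164 = 36.6%, County General 3/12 = 25.0% → Mercy
Overall: Mercy 152/301 = 50.5%, County General 190/318 = 59.7% → County General
Mercy wins each case group but County General wins overall — the comparison reverses. Mercy's patients skew toward critical, which has a lower base rate.

Yes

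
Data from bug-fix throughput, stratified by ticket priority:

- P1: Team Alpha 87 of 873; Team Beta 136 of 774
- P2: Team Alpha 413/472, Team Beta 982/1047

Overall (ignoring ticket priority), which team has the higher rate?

Team Beta

P1: Team Alpha 87/873 = 10.0%, Team Beta 136/774 = 17.6% → Team Beta
P2: Team Alpha 413/472 = 87.5%, Team Beta 982/1047 = 93.8% → Team Beta
Overall: Team Alpha 500/1345 = 37.2%, Team Beta 1118/1821 = 61.4% → Team Beta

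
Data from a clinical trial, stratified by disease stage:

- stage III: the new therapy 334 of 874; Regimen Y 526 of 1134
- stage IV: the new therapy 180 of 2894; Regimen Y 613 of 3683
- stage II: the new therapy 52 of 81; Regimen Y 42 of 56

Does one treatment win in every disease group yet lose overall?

No

Stage III: the new therapy 334/874 = 38.2%, Regimen Y 526/1134 = 46.4% → Regimen Y
Stage IV: the new therapy 180/2894 = 6.2%, Regimen Y 613/3683 = 16.6% → Regimen Y
Stage II: the new therapy 52/81 = 64.2%, Regimen Y 42/56 = 75.0% → Regimen Y
Overall: the new therapy 566/3849 = 14.7%, Regimen Y 1181/4873 = 24.2% → Regimen Y
Regimen Y wins overall and in every disease group — no reversal.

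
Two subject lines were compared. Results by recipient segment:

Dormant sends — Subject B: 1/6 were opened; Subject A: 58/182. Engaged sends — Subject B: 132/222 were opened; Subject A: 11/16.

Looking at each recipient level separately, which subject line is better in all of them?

Subject A

Dormant: Subject B 1/6 = 16.7%, Subject A 58/182 = 31.9% → Subject A
Engaged: Subject B 132/222 = 59.5%, Subject A 11/16 = 68.8% → Subject A
Subject A has the higher rate in both groups.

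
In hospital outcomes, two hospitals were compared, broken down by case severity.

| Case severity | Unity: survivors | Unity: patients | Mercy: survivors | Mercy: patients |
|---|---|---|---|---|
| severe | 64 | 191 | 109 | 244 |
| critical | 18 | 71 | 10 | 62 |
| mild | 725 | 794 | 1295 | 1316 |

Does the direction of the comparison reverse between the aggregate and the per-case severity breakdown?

Severe: Unity 64/191 = 33.5%, Mercy 109/244 = 44.7% → Mercy
Critical: Unity 18/71 = 25.4%, Mercy 10/62 = 16.1% → Unity
Mild: Unity 725/794 = 91.3%, Mercy 1295/1316 = 98.4% → Mercy
Overall: Unity 807/1056 = 76.4%, Mercy 1414/1622 = 87.2% → Mercy
Neither sweeps: Unity wins 1 of 3 groups, Mercy wins 2. Mercy wins overall but not every group — no Simpson reversal.

No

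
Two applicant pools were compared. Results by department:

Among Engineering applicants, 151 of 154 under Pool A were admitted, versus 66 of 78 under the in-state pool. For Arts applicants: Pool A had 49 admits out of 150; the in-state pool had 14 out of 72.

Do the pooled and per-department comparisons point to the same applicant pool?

Yes

Engineering: Pool A 151/154 = 98.1%, the in-state pool 66/78 = 84.6% → Pool A
Arts: Pool A 49/150 = 32.7%, the in-state pool 14/72 = 19.4% → Pool A
Overall: Pool A 200/304 = 65.8%, the in-state pool 80/150 = 53.3% → Pool A
Pool A wins overall and in every department group — no reversal.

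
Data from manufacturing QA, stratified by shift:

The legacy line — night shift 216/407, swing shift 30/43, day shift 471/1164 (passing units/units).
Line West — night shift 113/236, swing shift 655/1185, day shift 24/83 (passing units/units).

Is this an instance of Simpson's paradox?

Night shift: the legacy line 216/407 = 53.1%, Line West 113/236 = 47.9% → the legacy line
Swing shift: the legacy line 30/43 = 69.8%, Line West 655/1185 = 55.3% → the legacy line
Day shift: the legacy line 471/1164 = 40.5%, Line West 24/83 = 28.9% → the legacy line
Overall: the legacy line 717/1614 = 44.4%, Line West 792/1504 = 52.7% → Line West
The legacy line wins each shift group but Line West wins overall — the comparison reverses. The legacy line's units skew toward day shift, which has a lower base rate.

Yes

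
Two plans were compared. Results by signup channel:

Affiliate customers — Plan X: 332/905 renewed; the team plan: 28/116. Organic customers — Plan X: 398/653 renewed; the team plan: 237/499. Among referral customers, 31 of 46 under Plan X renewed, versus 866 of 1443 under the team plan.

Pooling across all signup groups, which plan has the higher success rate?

Affiliate: Plan X 332/905 = 36.7%, the team plan 28/116 = 24.1% → Plan X
Organic: Plan X 398/653 = 60.9%, the team plan 237/499 = 47.5% → Plan X
Referral: Plan X 31/46 = 67.4%, the team plan 866/1443 = 60.0% → Plan X
Overall: Plan X 761/1604 = 47.4%, the team plan 1131/2058 = 55.0% → the team plan
(Plan X wins every signup group but the team plan wins overall — Plan X's customers skew toward the low-rate affiliate group.)

the team plan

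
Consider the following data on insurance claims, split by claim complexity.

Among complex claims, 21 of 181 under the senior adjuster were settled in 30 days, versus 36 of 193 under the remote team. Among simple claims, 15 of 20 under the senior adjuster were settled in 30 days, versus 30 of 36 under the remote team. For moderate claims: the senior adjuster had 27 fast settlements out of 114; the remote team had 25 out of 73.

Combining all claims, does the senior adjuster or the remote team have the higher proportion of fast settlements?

the remote team

Complex: the senior adjuster 21/181 = 11.6%, the remote team 36/193 = 18.7% → the remote team
Simple: the senior adjuster 15/20 = 75.0%, the remote team 30/36 = 83.3% → the remote team
Moderate: the senior adjuster 27/114 = 23.7%, the remote team 25/73 = 34.2% → the remote team
Overall: the senior adjuster 63/315 = 20.0%, the remote team 91/302 = 30.1% → the remote team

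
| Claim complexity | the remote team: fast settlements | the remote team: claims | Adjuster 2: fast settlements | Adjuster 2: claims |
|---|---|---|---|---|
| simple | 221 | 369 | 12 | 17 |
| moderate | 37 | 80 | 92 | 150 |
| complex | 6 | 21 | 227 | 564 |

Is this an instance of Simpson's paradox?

Simple: the remote team 221/369 = 59.9%, Adjuster 2 12/17 = 70.6% → Adjuster 2
Moderate: the remote team 37/80 = 46.2%, Adjuster 2 92/150 = 61.3% → Adjuster 2
Complex: the remote team 6/21 = 28.6%, Adjuster 2 227/564 = 40.2% → Adjuster 2
Overall: the remote team 264/470 = 56.2%, Adjuster 2 331/731 = 45.3% → the remote team
Adjuster 2 wins each claim group but the remote team wins overall — the comparison reverses. Adjuster 2's claims skew toward complex, which has a lower base rate.

Yes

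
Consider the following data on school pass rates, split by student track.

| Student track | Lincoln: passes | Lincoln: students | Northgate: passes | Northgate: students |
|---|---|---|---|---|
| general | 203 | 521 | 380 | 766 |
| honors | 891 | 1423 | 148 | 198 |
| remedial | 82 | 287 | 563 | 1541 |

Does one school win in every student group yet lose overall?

Yes

General: Lincoln 203/521 = 39.0%, Northgate 380/766 = 49.6% → Northgate
Honors: Lincoln 891/1423 = 62.6%, Northgate 148/198 = 74.7% → Northgate
Remedial: Lincoln 82/287 = 28.6%, Northgate 563/1541 = 36.5% → Northgate
Overall: Lincoln 1176/2231 = 52.7%, Northgate 1091/2505 = 43.6% → Lincoln
Northgate wins each student group but Lincoln wins overall — the comparison reverses. Northgate's students skew toward remedial, which has a lower base rate.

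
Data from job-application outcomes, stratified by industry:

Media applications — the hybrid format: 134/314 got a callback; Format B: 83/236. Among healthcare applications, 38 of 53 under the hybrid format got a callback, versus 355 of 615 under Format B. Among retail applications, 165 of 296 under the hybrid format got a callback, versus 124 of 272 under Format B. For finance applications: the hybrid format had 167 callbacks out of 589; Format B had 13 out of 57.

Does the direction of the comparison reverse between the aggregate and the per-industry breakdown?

Media: the hybrid format 134/314 = 42.7%, Format B 83/236 = 35.2% → the hybrid format
Healthcare: the hybrid format 38/53 = 71.7%, Format B 355/615 = 57.7% → the hybrid format
Retail: the hybrid format 165/296 = 55.7%, Format B 124/272 = 45.6% → the hybrid format
Finance: the hybrid format 167/589 = 28.4%, Format B 13/57 = 22.8% → the hybrid format
Overall: the hybrid format 504/1252 = 40.3%, Format B 575/1180 = 48.7% → Format B
The hybrid format wins each industry group but Format B wins overall — the comparison reverses. The hybrid format's applications skew toward finance, which has a lower base rate.

Yes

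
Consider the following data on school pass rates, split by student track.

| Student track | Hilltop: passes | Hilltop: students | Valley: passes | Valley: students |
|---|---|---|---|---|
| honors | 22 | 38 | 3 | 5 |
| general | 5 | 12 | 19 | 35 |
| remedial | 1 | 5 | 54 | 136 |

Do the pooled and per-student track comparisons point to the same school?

Honors: Hilltop 22/38 = 57.9%, Valley 3/5 = 60.0% → Valley
General: Hilltop 5/12 = 41.7%, Valley 19/35 = 54.3% → Valley
Remedial: Hilltop 1/5 = 20.0%, Valley 54/136 = 39.7% → Valley
Overall: Hilltop 28/55 = 50.9%, Valley 76/176 = 43.2% → Hilltop
Valley wins each student group but Hilltop wins overall — the comparison reverses. Valley's students skew toward remedial, which has a lower base rate.

No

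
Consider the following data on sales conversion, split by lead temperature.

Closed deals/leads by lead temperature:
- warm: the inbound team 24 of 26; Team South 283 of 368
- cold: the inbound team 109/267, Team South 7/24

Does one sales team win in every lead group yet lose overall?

Yes

Warm: the inbound team 24/26 = 92.3%, Team South 283/368 = 76.9% → the inbound team
Cold: the inbound team 109/267 = 40.8%, Team South 7/24 = 29.2% → the inbound team
Overall: the inbound team 133/293 = 45.4%, Team South 290/392 = 74.0% → Team South
The inbound team wins each lead group but Team South wins overall — the comparison reverses. The inbound team's leads skew toward cold, which has a lower base rate.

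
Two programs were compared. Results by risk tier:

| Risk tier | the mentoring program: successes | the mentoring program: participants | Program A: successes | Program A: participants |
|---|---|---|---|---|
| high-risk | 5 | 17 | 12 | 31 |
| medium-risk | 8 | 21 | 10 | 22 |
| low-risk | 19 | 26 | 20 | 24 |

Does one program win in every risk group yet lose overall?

High-risk: the mentoring program 5/17 = 29.4%, Program A 12/31 = 38.7% → Program A
Medium-risk: the mentoring program 8/21 = 38.1%, Program A 10/22 = 45.5% → Program A
Low-risk: the mentoring program 19/26 = 73.1%, Program A 20/24 = 83.3% → Program A
Overall: the mentoring program 32/64 = 50.0%, Program A 42/77 = 54.5% → Program A
Program A wins overall and in every risk group — no reversal.

No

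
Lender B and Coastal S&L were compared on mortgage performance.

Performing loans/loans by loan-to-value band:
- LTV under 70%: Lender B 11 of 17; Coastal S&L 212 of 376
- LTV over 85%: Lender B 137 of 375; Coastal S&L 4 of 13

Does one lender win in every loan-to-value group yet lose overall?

Yes

LTV under 70%: Lender B 11/17 = 64.7%, Coastal S&L 212/376 = 56.4% → Lender B
LTV over 85%: Lender B 137/375 = 36.5%, Coastal S&L 4/13 = 30.8% → Lender B
Overall: Lender B 148/392 = 37.8%, Coastal S&L 216/389 = 55.5% → Coastal S&L
Lender B wins each loan-to-value group but Coastal S&L wins overall — the comparison reverses. Lender B's loans skew toward LTV over 85%, which has a lower base rate.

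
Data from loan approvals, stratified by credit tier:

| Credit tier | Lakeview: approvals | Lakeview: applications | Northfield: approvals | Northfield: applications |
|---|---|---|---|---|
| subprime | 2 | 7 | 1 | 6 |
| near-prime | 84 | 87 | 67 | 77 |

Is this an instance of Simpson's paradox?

Subprime: Lakeview 2/7 = 28.6%, Northfield 1/6 = 16.7% → Lakeview
Near-prime: Lakeview 84/87 = 96.6%, Northfield 67/77 = 87.0% → Lakeview
Overall: Lakeview 86/94 = 91.5%, Northfield 68/83 = 81.9% → Lakeview
Lakeview wins overall and in every credit group — no reversal.

No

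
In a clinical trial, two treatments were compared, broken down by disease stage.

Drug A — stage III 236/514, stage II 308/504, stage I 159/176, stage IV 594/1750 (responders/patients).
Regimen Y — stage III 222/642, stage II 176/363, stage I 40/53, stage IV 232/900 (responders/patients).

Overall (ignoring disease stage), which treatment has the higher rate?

Stage III: Drug A 236/514 = 45.9%, Regimen Y 222/642 = 34.6% → Drug A
Stage II: Drug A 308/504 = 61.1%, Regimen Y 176/363 = 48.5% → Drug A
Stage I: Drug A 159/176 = 90.3%, Regimen Y 40/53 = 75.5% → Drug A
Stage IV: Drug A 594/1750 = 33.9%, Regimen Y 232/900 = 25.8% → Drug A
Overall: Drug A 1297/2944 = 44.1%, Regimen Y 670/1958 = 34.2% → Drug A

Drug A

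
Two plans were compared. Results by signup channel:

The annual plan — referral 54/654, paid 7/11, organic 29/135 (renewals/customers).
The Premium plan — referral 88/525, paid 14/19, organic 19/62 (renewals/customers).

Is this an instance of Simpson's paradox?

No

Referral: the annual plan 54/654 = 8.3%, the Premium plan 88/525 = 16.8% → the Premium plan
Paid: the annual plan 7/11 = 63.6%, the Premium plan 14/19 = 73.7% → the Premium plan
Organic: the annual plan 29/135 = 21.5%, the Premium plan 19/62 = 30.6% → the Premium plan
Overall: the annual plan 90/800 = 11.2%, the Premium plan 121/606 = 20.0% → the Premium plan
The Premium plan wins overall and in every signup group — no reversal.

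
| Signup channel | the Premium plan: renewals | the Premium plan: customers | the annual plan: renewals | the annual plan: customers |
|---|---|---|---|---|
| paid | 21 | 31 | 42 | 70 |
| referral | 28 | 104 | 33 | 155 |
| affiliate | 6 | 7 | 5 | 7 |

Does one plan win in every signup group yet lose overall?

Paid: the Premium plan 21/31 = 67.7%, the annual plan 42/70 = 60.0% → the Premium plan
Referral: the Premium plan 28/104 = 26.9%, the annual plan 33/155 = 21.3% → the Premium plan
Affiliate: the Premium plan 6/7 = 85.7%, the annual plan 5/7 = 71.4% → the Premium plan
Overall: the Premium plan 55/142 = 38.7%, the annual plan 80/232 = 34.5% → the Premium plan
The Premium plan wins overall and in every signup group — no reversal.

No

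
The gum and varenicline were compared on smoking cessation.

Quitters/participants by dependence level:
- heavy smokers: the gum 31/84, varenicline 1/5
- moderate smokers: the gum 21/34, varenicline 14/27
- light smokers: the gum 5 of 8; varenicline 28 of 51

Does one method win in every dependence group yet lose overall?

Yes

Heavy smokers: the gum 31/84 = 36.9%, varenicline 1/5 = 20.0% → the gum
Moderate smokers: the gum 21/34 = 61.8%, varenicline 14/27 = 51.9% → the gum
Light smokers: the gum 5/8 = 62.5%, varenicline 28/51 = 54.9% → the gum
Overall: the gum 57/126 = 45.2%, varenicline 43/83 = 51.8% → varenicline
The gum wins each dependence group but varenicline wins overall — the comparison reverses. The gum's participants skew toward heavy smokers, which has a lower base rate.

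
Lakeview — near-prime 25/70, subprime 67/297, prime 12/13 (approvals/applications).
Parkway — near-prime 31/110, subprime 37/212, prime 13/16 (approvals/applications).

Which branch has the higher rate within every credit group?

Near-prime: Lakeview 25/70 = 35.7%, Parkway 31/110 = 28.2% → Lakeview
Subprime: Lakeview 67/297 = 22.6%, Parkway 37/212 = 17.5% → Lakeview
Prime: Lakeview 12/13 = 92.3%, Parkway 13/16 = 81.2% → Lakeview
Lakeview has the higher rate in all 3 groups.

Lakeview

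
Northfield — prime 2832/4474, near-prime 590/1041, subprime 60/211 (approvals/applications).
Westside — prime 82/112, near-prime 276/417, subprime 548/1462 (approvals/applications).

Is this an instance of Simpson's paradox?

Prime: Northfield 2832/4474 = 63.3%, Westside 82/112 = 73.2% → Westside
Near-prime: Northfield 590/1041 = 56.7%, Westside 276/417 = 66.2% → Westside
Subprime: Northfield 60/211 = 28.4%, Westside 548/1462 = 37.5% → Westside
Overall: Northfield 3482/5726 = 60.8%, Westside 906/1991 = 45.5% → Northfield
Westside wins each credit group but Northfield wins overall — the comparison reverses. Westside's applications skew toward subprime, which has a lower base rate.

Yes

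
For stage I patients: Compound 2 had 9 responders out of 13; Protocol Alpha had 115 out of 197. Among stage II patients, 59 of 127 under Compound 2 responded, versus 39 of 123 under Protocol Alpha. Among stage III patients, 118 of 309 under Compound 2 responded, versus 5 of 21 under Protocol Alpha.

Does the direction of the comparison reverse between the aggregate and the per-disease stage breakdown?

Stage I: Compound 2 9/13 = 69.2%, Protocol Alpha 115/197 = 58.4% → Compound 2
Stage II: Compound 2 59/127 = 46.5%, Protocol Alpha 39/123 = 31.7% → Compound 2
Stage III: Compound 2 118/309 = 38.2%, Protocol Alpha 5/21 = 23.8% → Compound 2
Overall: Compound 2 186/449 = 41.4%, Protocol Alpha 159/341 = 46.6% → Protocol Alpha
Compound 2 wins each disease group but Protocol Alpha wins overall — the comparison reverses. Compound 2's patients skew toward stage III, which has a lower base rate.

Yes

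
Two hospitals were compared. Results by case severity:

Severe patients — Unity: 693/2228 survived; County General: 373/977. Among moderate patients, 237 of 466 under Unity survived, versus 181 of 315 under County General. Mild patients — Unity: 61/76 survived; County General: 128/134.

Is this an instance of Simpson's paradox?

No

Severe: Unity 693/2228 = 31.1%, County General 373/977 = 38.2% → County General
Moderate: Unity 237/466 = 50.9%, County General 181/315 = 57.5% → County General
Mild: Unity 61/76 = 80.3%, County General 128/134 = 95.5% → County General
Overall: Unity 991/2770 = 35.8%, County General 682/1426 = 47.8% → County General
County General wins overall and in every case group — no reversal.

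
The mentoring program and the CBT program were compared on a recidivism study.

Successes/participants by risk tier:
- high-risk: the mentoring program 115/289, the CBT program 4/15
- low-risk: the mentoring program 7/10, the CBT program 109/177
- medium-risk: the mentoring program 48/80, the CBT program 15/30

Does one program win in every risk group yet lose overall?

Yes

High-risk: the mentoring program 115/289 = 39.8%, the CBT program 4/15 = 26.7% → the mentoring program
Low-risk: the mentoring program 7/10 = 70.0%, the CBT program 109/177 = 61.6% → the mentoring program
Medium-risk: the mentoring program 48/80 = 60.0%, the CBT program 15/30 = 50.0% → the mentoring program
Overall: the mentoring program 170/379 = 44.9%, the CBT program 128/222 = 57.7% → the CBT program
The mentoring program wins each risk group but the CBT program wins overall — the comparison reverses. The mentoring program's participants skew toward high-risk, which has a lower base rate.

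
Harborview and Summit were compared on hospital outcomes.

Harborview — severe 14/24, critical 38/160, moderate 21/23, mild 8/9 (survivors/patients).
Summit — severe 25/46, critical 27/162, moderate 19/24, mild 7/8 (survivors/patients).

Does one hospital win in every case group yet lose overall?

Severe: Harborview 14/24 = 58.3%, Summit 25/46 = 54.3% → Harborview
Critical: Harborview 38/160 = 23.8%, Summit 27/162 = 16.7% → Harborview
Moderate: Harborview 21/23 = 91.3%, Summit 19/24 = 79.2% → Harborview
Mild: Harborview 8/9 = 88.9%, Summit 7/8 = 87.5% → Harborview
Overall: Harborview 81/216 = 37.5%, Summit 78/240 = 32.5% → Harborview
Harborview wins overall and in every case group — no reversal.

No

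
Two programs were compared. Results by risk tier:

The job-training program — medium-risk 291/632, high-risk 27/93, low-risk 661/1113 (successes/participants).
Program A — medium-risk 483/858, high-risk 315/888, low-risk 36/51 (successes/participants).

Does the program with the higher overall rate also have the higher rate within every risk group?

Medium-risk: the job-training program 291/632 = 46.0%, Program A 483/858 = 56.3% → Program A
High-risk: the job-training program 27/93 = 29.0%, Program A 315/888 = 35.5% → Program A
Low-risk: the job-training program 661/1113 = 59.4%, Program A 36/51 = 70.6% → Program A
Overall: the job-training program 979/1838 = 53.3%, Program A 834/1797 = 46.4% → the job-training program
Program A wins each risk group but the job-training program wins overall — the comparison reverses. Program A's participants skew toward high-risk, which has a lower base rate.

No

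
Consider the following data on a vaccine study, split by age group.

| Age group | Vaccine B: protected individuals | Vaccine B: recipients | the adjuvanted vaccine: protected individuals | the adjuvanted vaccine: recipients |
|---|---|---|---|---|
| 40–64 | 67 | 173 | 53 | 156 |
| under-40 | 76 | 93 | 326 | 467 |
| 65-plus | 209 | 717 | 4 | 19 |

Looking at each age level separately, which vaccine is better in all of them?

Vaccine B

40–64: Vaccine B 67/173 = 38.7%, the adjuvanted vaccine 53/156 = 34.0% → Vaccine B
Under-40: Vaccine B 76/93 = 81.7%, the adjuvanted vaccine 326/467 = 69.8% → Vaccine B
65-plus: Vaccine B 209/717 = 29.1%, the adjuvanted vaccine 4/19 = 21.1% → Vaccine B
Vaccine B has the higher rate in all 3 groups.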